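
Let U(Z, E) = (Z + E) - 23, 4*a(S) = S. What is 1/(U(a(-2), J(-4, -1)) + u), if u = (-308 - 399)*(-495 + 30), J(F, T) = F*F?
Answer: 2/657495 ≈ 3.0418e-6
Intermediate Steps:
J(F, T) = F²
a(S) = S/4
U(Z, E) = -23 + E + Z (U(Z, E) = (E + Z) - 23 = -23 + E + Z)
u = 328755 (u = -707*(-465) = 328755)
1/(U(a(-2), J(-4, -1)) + u) = 1/((-23 + (-4)² + (¼)*(-2)) + 328755) = 1/((-23 + 16 - ½) + 328755) = 1/(-15/2 + 328755) = 1/(657495/2) = 2/657495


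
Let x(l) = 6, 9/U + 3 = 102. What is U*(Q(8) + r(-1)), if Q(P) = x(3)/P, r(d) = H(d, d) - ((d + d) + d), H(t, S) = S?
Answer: 1/4 ≈ 0.25000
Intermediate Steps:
U = 1/11 (U = 9/(-3 + 102) = 9/99 = 9*(1/99) = 1/11 ≈ 0.090909)
r(d) = -2*d (r(d) = d - ((d + d) + d) = d - (2*d + d) = d - 3*d = -2*d)
Q(P) = 6/P
U*(Q(8) + r(-1)) = (6/8 - 2*(-1))/11 = (6*(1/8) + 2)/11 = (3/4 + 2)/11 = (1/11)*(11/4) = 1/4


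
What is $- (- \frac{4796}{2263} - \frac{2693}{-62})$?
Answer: $- \frac{186997}{4526} \approx -41.316$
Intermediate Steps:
$- (- \frac{4796}{2263} - \frac{2693}{-62}) = - (\left(-4796\right) \frac{1}{2263} - - \frac{2693}{62}) = - (- \frac{4796}{2263} + \frac{2693}{62}) = \left(-1\right) \frac{186997}{4526} = - \frac{186997}{4526}$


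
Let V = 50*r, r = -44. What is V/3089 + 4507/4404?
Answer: 4233323/13603956 ≈ 0.31118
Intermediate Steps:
V = -2200 (V = 50*(-44) = -2200)
V/3089 + 4507/4404 = -2200/3089 + 4507/4404 = 4233323/13603956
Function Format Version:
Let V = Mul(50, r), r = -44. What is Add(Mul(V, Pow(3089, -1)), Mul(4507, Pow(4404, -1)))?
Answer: Rational(4233323, 13603956) ≈ 0.31118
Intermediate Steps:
V = -2200 (V = Mul(50, -44) = -2200)
Add(Mul(V, Pow(3089, -1)), Mul(4507, Pow(4404, -1))) = Add(Mul(-2200, Pow(3089, -1)), Mul(4507, Pow(4404, -1))) = Add(Mul(-2200, Rational(1, 3089)), Mul(4507, Rational(1, 4404))) = Add(Rational(-2200, 3089), Rational(4507, 4404)) = Rational(4233323, 13603956)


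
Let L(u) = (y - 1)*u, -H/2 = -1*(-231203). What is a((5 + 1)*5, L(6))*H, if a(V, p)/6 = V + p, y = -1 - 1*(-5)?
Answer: -133172928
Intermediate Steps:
H = -462406 (H = -(-2)*(-231203) = -2*231203 = -462406)
y = 4 (y = -1 + 5 = 4)
L(u) = 3*u (L(u) = (4 - 1)*u = 3*u)
a(V, p) = 6*V + 6*p (a(V, p) = 6*(V + p) = 6*V + 6*p)
a((5 + 1)*5, L(6))*H = (6*((5 + 1)*5) + 6*(3*6))*(-462406) = (6*(6*5) + 6*18)*(-462406) = (6*30 + 108)*(-462406) = (180 + 108)*(-462406) = 288*(-462406) = -133172928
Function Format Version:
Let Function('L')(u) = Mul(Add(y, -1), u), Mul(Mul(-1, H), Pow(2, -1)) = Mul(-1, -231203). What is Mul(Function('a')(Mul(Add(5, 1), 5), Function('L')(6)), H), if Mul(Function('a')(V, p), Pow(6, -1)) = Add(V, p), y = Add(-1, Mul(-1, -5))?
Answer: -133172928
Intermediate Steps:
H = -462406 (H = Mul(-2, Mul(-1, -231203)) = Mul(-2, 231203) = -462406)
y = 4 (y = Add(-1, 5) = 4)
Function('L')(u) = Mul(3, u) (Function('L')(u) = Mul(Add(4, -1), u) = Mul(3, u))
Function('a')(V, p) = Add(Mul(6, V), Mul(6, p)) (Function('a')(V, p) = Mul(6, Add(V, p)) = Add(Mul(6, V), Mul(6, p)))
Mul(Function('a')(Mul(Add(5, 1), 5), Function('L')(6)), H) = Mul(Add(Mul(6, Mul(Add(5, 1), 5)), Mul(6, Mul(3, 6))), -462406) = Mul(Add(Mul(6, Mul(6, 5)), Mul(6, 18)), -462406) = Mul(Add(Mul(6, 30), 108), -462406) = Mul(Add(180, 108), -462406) = Mul(288, -462406) = -133172928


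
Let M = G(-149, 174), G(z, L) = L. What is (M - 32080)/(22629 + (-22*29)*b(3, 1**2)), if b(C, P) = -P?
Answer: -602/439 ≈ -1.3713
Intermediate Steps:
M = 174
(M - 32080)/(22629 + (-22*29)*b(3, 1**2)) = (174 - 32080)/(22629 + (-22*29)*(-1*1**2)) = -31906/(22629 - (-638)) = -31906/(22629 - 638*(-1)) = -31906/(22629 + 638) = -31906/23267 = -31906*1/23267 = -602/439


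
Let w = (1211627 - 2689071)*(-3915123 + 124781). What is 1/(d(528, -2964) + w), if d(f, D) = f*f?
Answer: 1/5600018324632 ≈ 1.7857e-13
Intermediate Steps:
d(f, D) = f²
w = 5600018045848 (w = -1477444*(-3790342) = 5600018045848)
1/(d(528, -2964) + w) = 1/(528² + 5600018045848) = 1/(278784 + 5600018045848) = 1/5600018324632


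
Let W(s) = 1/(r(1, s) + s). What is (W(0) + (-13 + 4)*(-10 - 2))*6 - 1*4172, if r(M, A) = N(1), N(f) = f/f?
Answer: -3518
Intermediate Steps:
N(f) = 1
r(M, A) = 1
W(s) = 1/(1 + s)
(W(0) + (-13 + 4)*(-10 - 2))*6 - 1*4172 = (1/(1 + 0) + (-13 + 4)*(-10 - 2))*6 - 1*4172 = (1/1 - 9*(-12))*6 - 4172 = (1 + 108)*6 - 4172 = 109*6 - 4172 = 654 - 4172 = -3518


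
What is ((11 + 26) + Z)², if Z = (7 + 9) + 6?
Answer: 3481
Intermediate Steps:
Z = 22 (Z = 16 + 6 = 22)
((11 + 26) + Z)² = ((11 + 26) + 22)² = (37 + 22)² = 59² = 3481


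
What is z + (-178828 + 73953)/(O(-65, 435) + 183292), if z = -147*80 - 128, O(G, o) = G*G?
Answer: -2229306971/187517 ≈ -11889.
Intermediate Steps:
O(G, o) = G²
z = -11888 (z = -11760 - 128 = -11888)
z + (-178828 + 73953)/(O(-65, 435) + 183292) = -11888 + (-178828 + 73953)/((-65)² + 183292) = -11888 - 104875/(4225 + 183292) = -11888 - 104875/187517 = -2229306971/187517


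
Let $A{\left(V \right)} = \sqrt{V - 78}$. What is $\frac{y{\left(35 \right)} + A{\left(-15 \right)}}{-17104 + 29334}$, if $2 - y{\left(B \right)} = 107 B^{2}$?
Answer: $- \frac{131073}{12230} + \frac{i \sqrt{93}}{12230} \approx -10.717 + 0.00078852 i$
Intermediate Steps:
$y{\left(B \right)} = 2 - 107 B^{2}$
$A{\left(V \right)} = \sqrt{-78 + V}$
$\frac{y{\left(35 \right)} + A{\left(-15 \right)}}{-17104 + 29334} = \frac{\left(2 - 107 \cdot 35^{2}\right) + \sqrt{-78 - 15}}{-17104 + 29334} = \frac{\left(2 - 131075\right) + \sqrt{-93}}{12230} = \left(\left(2 - 131075\right) + i \sqrt{93}\right) \frac{1}{12230} = \left(-131073 + i \sqrt{93}\right) \frac{1}{12230} = - \frac{131073}{12230} + \frac{i \sqrt{93}}{12230}$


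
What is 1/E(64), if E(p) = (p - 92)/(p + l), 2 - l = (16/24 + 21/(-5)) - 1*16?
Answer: -1283/420 ≈ -3.0548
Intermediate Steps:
l = 323/15 (l = 2 - ((16/24 + 21/(-5)) - 1*16) = 2 - ((16*(1/24) + 21*(-⅕)) - 16) = 2 - ((⅔ - 21/5) - 16) = 2 - (-53/15 - 16) = 2 - 1*(-293/15) = 2 + 293/15 = 323/15 ≈ 21.533)
E(p) = (-92 + p)/(323/15 + p) (E(p) = (p - 92)/(p + 323/15) = (-92 + p)/(323/15 + p))
1/E(64) = 1/(15*(-92 + 64)/(323 + 15*64)) = 1/(15*(-28)/(323 + 960)) = 1/(15*(-28)/1283) = 1/(15*(1/1283)*(-28)) = 1/(-420/1283) = -1283/420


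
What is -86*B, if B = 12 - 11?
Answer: -86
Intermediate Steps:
B = 1
-86*B = -86*1 = -86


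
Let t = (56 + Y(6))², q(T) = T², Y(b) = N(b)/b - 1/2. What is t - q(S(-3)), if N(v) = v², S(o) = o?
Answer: 15093/4 ≈ 3773.3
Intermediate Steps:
Y(b) = -½ + b (Y(b) = b²/b - 1/2 = b - 1*½ = b - ½ = -½ + b)
t = 15129/4 (t = (56 + (-½ + 6))² = (56 + 11/2)² = (123/2)² = 15129/4 ≈ 3782.3)
t - q(S(-3)) = 15129/4 - 1*(-3)² = 15129/4 - 1*9 = 15129/4 - 9 = 15093/4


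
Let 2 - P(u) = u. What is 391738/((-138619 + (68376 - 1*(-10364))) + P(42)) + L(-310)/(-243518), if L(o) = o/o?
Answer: -95395314203/14591355042 ≈ -6.5378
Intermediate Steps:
P(u) = 2 - u
L(o) = 1
391738/((-138619 + (68376 - 1*(-10364))) + P(42)) + L(-310)/(-243518) = 391738/((-138619 + (68376 - 1*(-10364))) + (2 - 1*42)) + 1/(-243518) = 391738/((-138619 + (68376 + 10364)) + (2 - 42)) + 1*(-1/243518) = 391738/((-138619 + 78740) - 40) - 1/243518 = 391738/(-59879 - 40) - 1/243518 = 391738/(-59919) - 1/243518 = 391738*(-1/59919) - 1/243518 = -391738/59919 - 1/243518 = -95395314203/14591355042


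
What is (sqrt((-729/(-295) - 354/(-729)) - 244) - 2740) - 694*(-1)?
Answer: -2046 + I*sqrt(15292076955)/7965 ≈ -2046.0 + 15.526*I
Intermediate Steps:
(sqrt((-729/(-295) - 354/(-729)) - 244) - 2740) - 694*(-1) = (sqrt((-729*(-1/295) - 354*(-1/729)) - 244) - 2740) + 694 = (sqrt((729/295 + 118/243) - 244) - 2740) + 694 = (sqrt(211957/71685 - 244) - 2740) + 694 = (sqrt(-17279183/71685) - 2740) + 694 = (I*sqrt(15292076955)/7965 - 2740) + 694 = (-2740 + I*sqrt(15292076955)/7965) + 694 = -2046 + I*sqrt(15292076955)/7965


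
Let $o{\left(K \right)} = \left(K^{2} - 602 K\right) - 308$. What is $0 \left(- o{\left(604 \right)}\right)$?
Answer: $0$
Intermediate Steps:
$o{\left(K \right)} = -308 + K^{2} - 602 K$
$0 \left(- o{\left(604 \right)}\right) = 0 \left(- (-308 + 604^{2} - 363608)\right) = 0 \left(- (-308 + 364816 - 363608)\right) = 0 \left(\left(-1\right) 900\right) = 0 \left(-900\right) = 0$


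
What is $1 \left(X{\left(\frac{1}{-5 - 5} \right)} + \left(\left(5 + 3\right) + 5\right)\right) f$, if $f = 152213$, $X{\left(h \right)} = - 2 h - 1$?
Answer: $\frac{9284993}{5} \approx 1.857 \cdot 10^{6}$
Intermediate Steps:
$X{\left(h \right)} = -1 - 2 h$
$1 \left(X{\left(\frac{1}{-5 - 5} \right)} + \left(\left(5 + 3\right) + 5\right)\right) f = 1 \left(\left(-1 - \frac{2}{-5 - 5}\right) + \left(\left(5 + 3\right) + 5\right)\right) 152213 = 1 \left(\left(-1 - \frac{2}{-10}\right) + \left(8 + 5\right)\right) 152213 = 1 \left(\left(-1 - - \frac{1}{5}\right) + 13\right) 152213 = 1 \left(\left(-1 + \frac{1}{5}\right) + 13\right) 152213 = 1 \left(- \frac{4}{5} + 13\right) 152213 = 1 \cdot \frac{61}{5} \cdot 152213 = \frac{61}{5} \cdot 152213 = \frac{9284993}{5}$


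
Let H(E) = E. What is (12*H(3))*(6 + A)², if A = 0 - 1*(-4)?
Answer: 3600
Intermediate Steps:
A = 4 (A = 0 + 4 = 4)
(12*H(3))*(6 + A)² = (12*3)*(6 + 4)² = 36*10² = 36*100 = 3600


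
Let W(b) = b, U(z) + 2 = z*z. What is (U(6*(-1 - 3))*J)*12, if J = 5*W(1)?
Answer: 34440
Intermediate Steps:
U(z) = -2 + z**2 (U(z) = -2 + z*z = -2 + z**2)
J = 5 (J = 5*1 = 5)
(U(6*(-1 - 3))*J)*12 = ((-2 + (6*(-1 - 3))**2)*5)*12 = ((-2 + (6*(-4))**2)*5)*12 = ((-2 + (-24)**2)*5)*12 = ((-2 + 576)*5)*12 = (574*5)*12 = 2870*12 = 34440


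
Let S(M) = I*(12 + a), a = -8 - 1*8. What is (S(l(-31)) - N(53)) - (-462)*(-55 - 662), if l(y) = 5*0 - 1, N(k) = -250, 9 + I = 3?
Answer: -330980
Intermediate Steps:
I = -6 (I = -9 + 3 = -6)
a = -16 (a = -8 - 8 = -16)
l(y) = -1 (l(y) = 0 - 1 = -1)
S(M) = 24 (S(M) = -6*(12 - 16) = -6*(-4) = 24)
(S(l(-31)) - N(53)) - (-462)*(-55 - 662) = (24 - 1*(-250)) - (-462)*(-55 - 662) = (24 + 250) - (-462)*(-717) = 274 - 1*331254 = 274 - 331254 = -330980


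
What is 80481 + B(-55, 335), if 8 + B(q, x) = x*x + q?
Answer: 192643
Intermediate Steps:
B(q, x) = -8 + q + x**2 (B(q, x) = -8 + (x*x + q) = -8 + (x**2 + q) = -8 + (q + x**2) = -8 + q + x**2)
80481 + B(-55, 335) = 80481 + (-8 - 55 + 335**2) = 80481 + (-8 - 55 + 112225) = 80481 + 112162 = 192643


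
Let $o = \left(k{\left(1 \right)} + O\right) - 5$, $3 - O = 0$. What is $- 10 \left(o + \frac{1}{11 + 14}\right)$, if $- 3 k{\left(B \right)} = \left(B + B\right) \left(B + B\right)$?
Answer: $\frac{494}{15} \approx 32.933$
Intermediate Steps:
$O = 3$ ($O = 3 - 0 = 3 + 0 = 3$)
$k{\left(B \right)} = - \frac{4 B^{2}}{3}$ ($k{\left(B \right)} = - \frac{\left(B + B\right) \left(B + B\right)}{3} = - \frac{2 B 2 B}{3} = - \frac{4 B^{2}}{3}$)
$o = - \frac{10}{3}$ ($o = \left(- \frac{4 \cdot 1^{2}}{3} + 3\right) - 5 = \left(\left(- \frac{4}{3}\right) 1 + 3\right) - 5 = \left(- \frac{4}{3} + 3\right) - 5 = \frac{5}{3} - 5 = - \frac{10}{3} \approx -3.3333$)
$- 10 \left(o + \frac{1}{11 + 14}\right) = - 10 \left(- \frac{10}{3} + \frac{1}{11 + 14}\right) = - 10 \left(- \frac{10}{3} + \frac{1}{25}\right) = \left(-10\right) \left(- \frac{247}{75}\right) = \frac{494}{15}$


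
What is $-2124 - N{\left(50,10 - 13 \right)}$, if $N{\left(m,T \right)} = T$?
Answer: $-2121$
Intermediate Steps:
$-2124 - N{\left(50,10 - 13 \right)} = -2124 - \left(10 - 13\right) = -2124 - -3 = -2124 + 3 = -2121$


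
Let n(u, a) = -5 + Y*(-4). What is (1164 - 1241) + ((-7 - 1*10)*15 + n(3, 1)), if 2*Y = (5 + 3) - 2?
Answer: -349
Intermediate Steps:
Y = 3 (Y = ((5 + 3) - 2)/2 = (8 - 2)/2 = (½)*6 = 3)
n(u, a) = -17 (n(u, a) = -5 + 3*(-4) = -5 - 12 = -17)
(1164 - 1241) + ((-7 - 1*10)*15 + n(3, 1)) = (1164 - 1241) + ((-7 - 1*10)*15 - 17) = -77 + ((-7 - 10)*15 - 17) = -77 + (-17*15 - 17) = -77 + (-255 - 17) = -77 - 272 = -349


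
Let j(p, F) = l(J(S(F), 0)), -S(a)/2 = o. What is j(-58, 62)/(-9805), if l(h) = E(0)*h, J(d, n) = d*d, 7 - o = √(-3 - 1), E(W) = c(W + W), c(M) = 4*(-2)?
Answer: 288/1961 - 896*I/9805 ≈ 0.14686 - 0.091382*I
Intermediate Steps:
c(M) = -8
E(W) = -8
o = 7 - 2*I (o = 7 - √(-3 - 1) = 7 - √(-4) = 7 - 2*I ≈ 7.0 - 2.0*I)
S(a) = -14 + 4*I (S(a) = -2*(7 - 2*I) = -14 + 4*I)
J(d, n) = d²
l(h) = -8*h
j(p, F) = -8*(-14 + 4*I)²
j(-58, 62)/(-9805) = (-1440 + 896*I)/(-9805) = (-1440 + 896*I)*(-1/9805) = 288/1961 - 896*I/9805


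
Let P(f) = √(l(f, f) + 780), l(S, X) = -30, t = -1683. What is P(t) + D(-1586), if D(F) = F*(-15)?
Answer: 23790 + 5*√30 ≈ 23817.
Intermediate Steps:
D(F) = -15*F
P(f) = 5*√30 (P(f) = √(-30 + 780) = √750 = 5*√30)
P(t) + D(-1586) = 5*√30 - 15*(-1586) = 5*√30 + 23790 = 23790 + 5*√30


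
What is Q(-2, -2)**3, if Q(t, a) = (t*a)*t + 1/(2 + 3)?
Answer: -59319/125 ≈ -474.55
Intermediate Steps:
Q(t, a) = 1/5 + a*t**2 (Q(t, a) = (a*t)*t + 1/5 = a*t**2 + 1/5 = 1/5 + a*t**2)
Q(-2, -2)**3 = (1/5 - 2*(-2)**2)**3 = (1/5 - 2*4)**3 = (1/5 - 8)**3 = (-39/5)**3 = -59319/125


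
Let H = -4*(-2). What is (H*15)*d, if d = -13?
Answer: -1560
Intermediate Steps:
H = 8
(H*15)*d = (8*15)*(-13) = 120*(-13) = -1560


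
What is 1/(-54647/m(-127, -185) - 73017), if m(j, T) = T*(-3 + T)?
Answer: -34780/2539585907 ≈ -1.3695e-5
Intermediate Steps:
1/(-54647/m(-127, -185) - 73017) = 1/(-54647*(-1/(185*(-3 - 185))) - 73017) = 1/(-54647/((-185*(-188))) - 73017) = 1/(-54647/34780 - 73017) = 1/(-2539585907/34780) = -34780/2539585907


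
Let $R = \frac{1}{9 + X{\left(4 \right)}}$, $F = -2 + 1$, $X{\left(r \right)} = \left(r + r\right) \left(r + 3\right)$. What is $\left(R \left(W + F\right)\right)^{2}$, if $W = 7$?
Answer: $\frac{36}{4225} \approx 0.0085207$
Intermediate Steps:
$X{\left(r \right)} = 2 r \left(3 + r\right)$
$F = -1$
$R = \frac{1}{65}$ ($R = \frac{1}{9 + 2 \cdot 4 \left(3 + 4\right)} = \frac{1}{9 + 2 \cdot 4 \cdot 7} = \frac{1}{9 + 56} = \frac{1}{65} \approx 0.015385$)
$\left(R \left(W + F\right)\right)^{2} = \left(\frac{7 - 1}{65}\right)^{2} = \left(\frac{1}{65} \cdot 6\right)^{2} = \left(\frac{6}{65}\right)^{2} = \frac{36}{4225}$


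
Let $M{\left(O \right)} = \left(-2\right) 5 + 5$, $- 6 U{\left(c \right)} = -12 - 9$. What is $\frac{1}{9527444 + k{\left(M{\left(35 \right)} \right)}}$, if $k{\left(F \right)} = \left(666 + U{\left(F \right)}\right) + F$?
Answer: $\frac{2}{19056217} \approx 1.0495 \cdot 10^{-7}$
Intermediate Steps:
$U{\left(c \right)} = \frac{7}{2}$ ($U{\left(c \right)} = - \frac{-12 - 9}{6} = \left(- \frac{1}{6}\right) \left(-21\right) = \frac{7}{2}$)
$M{\left(O \right)} = -5$ ($M{\left(O \right)} = -10 + 5 = -5$)
$k{\left(F \right)} = \frac{1339}{2} + F$ ($k{\left(F \right)} = \left(666 + \frac{7}{2}\right) + F = \frac{1339}{2} + F$)
$\frac{1}{9527444 + k{\left(M{\left(35 \right)} \right)}} = \frac{1}{9527444 + \left(\frac{1339}{2} - 5\right)} = \frac{1}{9527444 + \frac{1329}{2}} = \frac{1}{\frac{19056217}{2}} = \frac{2}{19056217}$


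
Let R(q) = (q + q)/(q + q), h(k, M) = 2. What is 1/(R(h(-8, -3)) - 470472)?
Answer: -1/470471 ≈ -2.1255e-6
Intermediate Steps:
R(q) = 1 (R(q) = (2*q)/((2*q)) = (2*q)*(1/(2*q)) = 1)
1/(R(h(-8, -3)) - 470472) = 1/(1 - 470472) = 1/(-470471) = -1/470471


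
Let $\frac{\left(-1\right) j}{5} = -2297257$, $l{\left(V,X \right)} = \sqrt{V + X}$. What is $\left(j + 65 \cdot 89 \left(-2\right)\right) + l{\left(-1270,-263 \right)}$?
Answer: $11474715 + i \sqrt{1533} \approx 1.1475 \cdot 10^{7} + 39.154 i$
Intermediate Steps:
$j = 11486285$ ($j = \left(-5\right) \left(-2297257\right) = 11486285$)
$\left(j + 65 \cdot 89 \left(-2\right)\right) + l{\left(-1270,-263 \right)} = \left(11486285 + 65 \cdot 89 \left(-2\right)\right) + \sqrt{-1270 - 263} = \left(11486285 + 5785 \left(-2\right)\right) + \sqrt{-1533} = \left(11486285 - 11570\right) + i \sqrt{1533} = 11474715 + i \sqrt{1533}$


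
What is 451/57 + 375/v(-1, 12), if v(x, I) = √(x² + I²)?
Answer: 451/57 + 75*√145/29 ≈ 39.054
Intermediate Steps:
v(x, I) = √(I² + x²)
451/57 + 375/v(-1, 12) = 451/57 + 375/(√(12² + (-1)²)) = 451*(1/57) + 375/(√(144 + 1)) = 451/57 + 375/(√145) = 451/57 + 375*(√145/145) = 451/57 + 75*√145/29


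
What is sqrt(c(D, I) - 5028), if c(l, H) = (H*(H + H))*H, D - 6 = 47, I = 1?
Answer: I*sqrt(5026) ≈ 70.894*I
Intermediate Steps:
D = 53 (D = 6 + 47 = 53)
c(l, H) = 2*H**3 (c(l, H) = (H*(2*H))*H = (2*H**2)*H = 2*H**3)
sqrt(c(D, I) - 5028) = sqrt(2*1**3 - 5028) = sqrt(2*1 - 5028) = sqrt(2 - 5028) = sqrt(-5026) = I*sqrt(5026)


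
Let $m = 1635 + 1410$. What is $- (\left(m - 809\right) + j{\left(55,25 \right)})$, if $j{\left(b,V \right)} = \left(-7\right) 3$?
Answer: $-2215$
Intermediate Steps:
$m = 3045$
$j{\left(b,V \right)} = -21$
$- (\left(m - 809\right) + j{\left(55,25 \right)}) = - (\left(3045 - 809\right) - 21) = - (2236 - 21) = \left(-1\right) 2215 = -2215$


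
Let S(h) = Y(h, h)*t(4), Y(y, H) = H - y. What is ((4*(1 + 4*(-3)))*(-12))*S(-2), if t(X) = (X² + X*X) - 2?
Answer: 0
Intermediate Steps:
t(X) = -2 + 2*X² (t(X) = (X² + X²) - 2 = 2*X² - 2 = -2 + 2*X²)
Y(y, H) = H - y
S(h) = 0 (S(h) = (h - h)*(-2 + 2*4²) = 0*(-2 + 2*16) = 0*(-2 + 32) = 0*30 = 0)
((4*(1 + 4*(-3)))*(-12))*S(-2) = ((4*(1 + 4*(-3)))*(-12))*0 = ((4*(1 - 12))*(-12))*0 = ((4*(-11))*(-12))*0 = -44*(-12)*0 = 528*0 = 0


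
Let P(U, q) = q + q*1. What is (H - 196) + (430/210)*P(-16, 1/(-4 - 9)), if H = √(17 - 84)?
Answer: -53594/273 + I*√67 ≈ -196.31 + 8.1853*I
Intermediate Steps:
H = I*√67 (H = √(-67) = I*√67 ≈ 8.1853*I)
P(U, q) = 2*q (P(U, q) = q + q = 2*q)
(H - 196) + (430/210)*P(-16, 1/(-4 - 9)) = (I*√67 - 196) + (430/210)*(2/(-4 - 9)) = (-196 + I*√67) + (430*(1/210))*(2/(-13)) = (-196 + I*√67) + 43*(2*(-1/13))/21 = (-196 + I*√67) + (43/21)*(-2/13) = (-196 + I*√67) - 86/273 = -53594/273 + I*√67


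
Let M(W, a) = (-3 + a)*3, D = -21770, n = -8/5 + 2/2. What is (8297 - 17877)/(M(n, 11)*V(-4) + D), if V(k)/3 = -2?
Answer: 4790/10957 ≈ 0.43716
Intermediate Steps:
n = -3/5 (n = -8*1/5 + 2*(1/2) = -8/5 + 1 = -3/5 ≈ -0.60000)
V(k) = -6 (V(k) = 3*(-2) = -6)
M(W, a) = -9 + 3*a
(8297 - 17877)/(M(n, 11)*V(-4) + D) = (8297 - 17877)/((-9 + 3*11)*(-6) - 21770) = -9580/((-9 + 33)*(-6) - 21770) = -9580/(24*(-6) - 21770) = -9580/(-144 - 21770) = -9580/(-21914) = -9580*(-1/21914) = 4790/10957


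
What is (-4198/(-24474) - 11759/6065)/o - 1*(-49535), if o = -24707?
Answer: 90831805815133673/1833689425335 ≈ 49535.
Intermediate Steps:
(-4198/(-24474) - 11759/6065)/o - 1*(-49535) = (-4198/(-24474) - 11759/6065)/(-24707) - 1*(-49535) = (-4198*(-1/24474) - 11759*1/6065)*(-1/24707) + 49535 = (2099/12237 - 11759/6065)*(-1/24707) + 49535 = -131164448/74217405*(-1/24707) + 49535 = 131164448/1833689425335 + 49535 = 90831805815133673/1833689425335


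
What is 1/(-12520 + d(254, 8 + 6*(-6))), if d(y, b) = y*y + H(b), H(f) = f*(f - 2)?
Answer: 1/52836 ≈ 1.8926e-5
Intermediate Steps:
H(f) = f*(-2 + f)
d(y, b) = y**2 + b*(-2 + b) (d(y, b) = y*y + b*(-2 + b) = y**2 + b*(-2 + b))
1/(-12520 + d(254, 8 + 6*(-6))) = 1/(-12520 + (254**2 + (8 + 6*(-6))*(-2 + (8 + 6*(-6))))) = 1/(-12520 + (64516 + (8 - 36)*(-2 + (8 - 36)))) = 1/(-12520 + (64516 - 28*(-2 - 28))) = 1/(-12520 + (64516 - 28*(-30))) = 1/(-12520 + (64516 + 840)) = 1/(-12520 + 65356) = 1/52836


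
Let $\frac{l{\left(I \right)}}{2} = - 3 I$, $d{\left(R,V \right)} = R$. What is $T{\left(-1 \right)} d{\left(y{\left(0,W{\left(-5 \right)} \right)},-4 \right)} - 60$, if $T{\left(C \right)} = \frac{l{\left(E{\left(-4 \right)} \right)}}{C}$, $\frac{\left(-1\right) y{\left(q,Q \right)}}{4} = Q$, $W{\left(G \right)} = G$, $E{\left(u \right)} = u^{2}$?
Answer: $1860$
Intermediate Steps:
$y{\left(q,Q \right)} = - 4 Q$
$l{\left(I \right)} = - 6 I$ ($l{\left(I \right)} = 2 \left(- 3 I\right) = - 6 I$)
$T{\left(C \right)} = - \frac{96}{C}$ ($T{\left(C \right)} = \frac{\left(-6\right) \left(-4\right)^{2}}{C} = \frac{\left(-6\right) 16}{C} = - \frac{96}{C}$)
$T{\left(-1 \right)} d{\left(y{\left(0,W{\left(-5 \right)} \right)},-4 \right)} - 60 = - \frac{96}{-1} \left(\left(-4\right) \left(-5\right)\right) - 60 = \left(-96\right) \left(-1\right) 20 - 60 = 96 \cdot 20 - 60 = 1920 - 60 = 1860$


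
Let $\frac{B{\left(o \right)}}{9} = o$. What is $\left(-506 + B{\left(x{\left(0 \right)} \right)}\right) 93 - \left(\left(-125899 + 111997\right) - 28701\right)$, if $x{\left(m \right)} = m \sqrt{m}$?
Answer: $-4455$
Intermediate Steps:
$x{\left(m \right)} = m^{\frac{3}{2}}$
$B{\left(o \right)} = 9 o$
$\left(-506 + B{\left(x{\left(0 \right)} \right)}\right) 93 - \left(\left(-125899 + 111997\right) - 28701\right) = \left(-506 + 9 \cdot 0^{\frac{3}{2}}\right) 93 - \left(\left(-125899 + 111997\right) - 28701\right) = \left(-506 + 9 \cdot 0\right) 93 - \left(-13902 - 28701\right) = \left(-506 + 0\right) 93 - -42603 = \left(-506\right) 93 + 42603 = -47058 + 42603 = -4455$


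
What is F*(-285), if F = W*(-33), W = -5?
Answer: -47025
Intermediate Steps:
F = 165 (F = -5*(-33) = 165)
F*(-285) = 165*(-285) = -47025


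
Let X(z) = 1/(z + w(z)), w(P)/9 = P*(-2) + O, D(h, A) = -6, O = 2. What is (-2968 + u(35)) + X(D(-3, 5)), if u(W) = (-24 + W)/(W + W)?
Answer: -2492981/840 ≈ -2967.8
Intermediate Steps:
w(P) = 18 - 18*P (w(P) = 9*(P*(-2) + 2) = 9*(-2*P + 2) = 9*(2 - 2*P) = 18 - 18*P)
X(z) = 1/(18 - 17*z) (X(z) = 1/(z + (18 - 18*z)) = 1/(18 - 17*z))
u(W) = (-24 + W)/(2*W) (u(W) = (-24 + W)/((2*W)) = (-24 + W)*(1/(2*W)) = (-24 + W)/(2*W))
(-2968 + u(35)) + X(D(-3, 5)) = (-2968 + (1/2)*(-24 + 35)/35) - 1/(-18 + 17*(-6)) = (-2968 + (1/2)*(1/35)*11) - 1/(-18 - 102) = (-2968 + 11/70) - 1/(-120) = -207749/70 - 1*(-1/120) = -207749/70 + 1/120 = -2492981/840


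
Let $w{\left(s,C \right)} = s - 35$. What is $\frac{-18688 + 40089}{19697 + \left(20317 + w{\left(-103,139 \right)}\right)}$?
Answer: $\frac{21401}{39876} \approx 0.53669$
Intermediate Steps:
$w{\left(s,C \right)} = -35 + s$ ($w{\left(s,C \right)} = s - 35 = -35 + s$)
$\frac{-18688 + 40089}{19697 + \left(20317 + w{\left(-103,139 \right)}\right)} = \frac{-18688 + 40089}{19697 + \left(20317 - 138\right)} = \frac{21401}{19697 + \left(20317 - 138\right)} = \frac{21401}{19697 + 20179} = \frac{21401}{39876}$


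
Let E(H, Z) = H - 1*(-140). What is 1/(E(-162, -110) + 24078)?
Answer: 1/24056 ≈ 4.1570e-5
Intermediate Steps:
E(H, Z) = 140 + H (E(H, Z) = H + 140 = 140 + H)
1/(E(-162, -110) + 24078) = 1/((140 - 162) + 24078) = 1/(-22 + 24078) = 1/24056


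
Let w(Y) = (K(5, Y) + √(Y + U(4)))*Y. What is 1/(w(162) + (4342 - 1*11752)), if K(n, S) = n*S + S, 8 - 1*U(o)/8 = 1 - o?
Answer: 25009/3751606986 - 45*√10/1250535662 ≈ 6.5524e-6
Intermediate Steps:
U(o) = 56 + 8*o (U(o) = 64 - 8*(1 - o) = 64 + (-8 + 8*o) = 56 + 8*o)
K(n, S) = S + S*n (K(n, S) = S*n + S = S + S*n)
w(Y) = Y*(√(88 + Y) + 6*Y) (w(Y) = (Y*(1 + 5) + √(Y + (56 + 8*4)))*Y = (Y*6 + √(Y + (56 + 32)))*Y = (6*Y + √(Y + 88))*Y = (6*Y + √(88 + Y))*Y = (√(88 + Y) + 6*Y)*Y = Y*(√(88 + Y) + 6*Y))
1/(w(162) + (4342 - 1*11752)) = 1/(162*(√(88 + 162) + 6*162) + (4342 - 1*11752)) = 1/(162*(√250 + 972) + (4342 - 11752)) = 1/(162*(5*√10 + 972) - 7410) = 1/(162*(972 + 5*√10) - 7410) = 1/((157464 + 810*√10) - 7410) = 1/(150054 + 810*√10)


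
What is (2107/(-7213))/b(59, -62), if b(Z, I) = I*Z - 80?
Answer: 301/3851742 ≈ 7.8146e-5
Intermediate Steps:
b(Z, I) = -80 + I*Z
(2107/(-7213))/b(59, -62) = (2107/(-7213))/(-80 - 62*59) = (2107*(-1/7213))/(-80 - 3658) = -2107/7213/(-3738) = -2107/7213*(-1/3738) = 301/3851742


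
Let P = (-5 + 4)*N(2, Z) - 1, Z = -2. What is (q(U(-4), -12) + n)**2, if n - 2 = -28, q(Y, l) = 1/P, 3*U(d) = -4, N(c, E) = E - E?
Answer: 729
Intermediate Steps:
N(c, E) = 0
U(d) = -4/3 (U(d) = (1/3)*(-4) = -4/3)
P = -1 (P = (-5 + 4)*0 - 1 = -1*0 - 1 = 0 - 1 = -1)
q(Y, l) = -1 (q(Y, l) = 1/(-1) = -1)
n = -26 (n = 2 - 28 = -26)
(q(U(-4), -12) + n)**2 = (-1 - 26)**2 = (-27)**2 = 729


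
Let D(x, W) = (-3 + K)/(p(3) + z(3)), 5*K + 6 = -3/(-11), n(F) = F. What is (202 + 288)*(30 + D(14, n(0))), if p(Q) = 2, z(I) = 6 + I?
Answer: 1756356/121 ≈ 14515.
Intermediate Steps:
K = -63/55 (K = -6/5 + (-3/(-11))/5 = -6/5 + (-3*(-1/11))/5 = -6/5 + (1/5)*(3/11) = -6/5 + 3/55 = -63/55 ≈ -1.1455)
D(x, W) = -228/605 (D(x, W) = (-3 - 63/55)/(2 + (6 + 3)) = -228/(55*(2 + 9)) = -228/55/11 = -228/55*1/11 = -228/605)
(202 + 288)*(30 + D(14, n(0))) = (202 + 288)*(30 - 228/605) = 490*(17922/605) = 1756356/121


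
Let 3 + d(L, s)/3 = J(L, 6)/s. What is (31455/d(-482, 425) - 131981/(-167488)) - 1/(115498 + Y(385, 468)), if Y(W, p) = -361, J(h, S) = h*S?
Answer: -9540987484467133/8928522491328 ≈ -1068.6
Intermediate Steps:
J(h, S) = S*h
d(L, s) = -9 + 18*L/s (d(L, s) = -9 + 3*((6*L)/s) = -9 + 3*(6*L/s) = -9 + 18*L/s)
(31455/d(-482, 425) - 131981/(-167488)) - 1/(115498 + Y(385, 468)) = (31455/(-9 + 18*(-482)/425) - 131981/(-167488)) - 1/(115498 - 361) = (31455/(-9 + 18*(-482)*(1/425)) - 131981*(-1/167488)) - 1/115137 = (31455/(-9 - 8676/425) + 131981/167488) - 1*1/115137 = (31455/(-12501/425) + 131981/167488) - 1/115137 = (31455*(-425/12501) + 131981/167488) - 1/115137 = (-495125/463 + 131981/167488) - 1/115137 = -82866388797/77546944 - 1/115137 = -9540987484467133/8928522491328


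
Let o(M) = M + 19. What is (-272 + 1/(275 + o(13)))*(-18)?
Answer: 1503054/307 ≈ 4895.9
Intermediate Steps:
o(M) = 19 + M
(-272 + 1/(275 + o(13)))*(-18) = (-272 + 1/(275 + (19 + 13)))*(-18) = (-272 + 1/(275 + 32))*(-18) = (-272 + 1/307)*(-18) = -83503/307*(-18) = 1503054/307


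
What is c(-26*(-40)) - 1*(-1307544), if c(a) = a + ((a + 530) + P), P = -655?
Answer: 1309499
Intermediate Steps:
c(a) = -125 + 2*a (c(a) = a + ((a + 530) - 655) = a + ((530 + a) - 655) = a + (-125 + a) = -125 + 2*a)
c(-26*(-40)) - 1*(-1307544) = (-125 + 2*(-26*(-40))) - 1*(-1307544) = (-125 + 2*1040) + 1307544 = (-125 + 2080) + 1307544 = 1955 + 1307544 = 1309499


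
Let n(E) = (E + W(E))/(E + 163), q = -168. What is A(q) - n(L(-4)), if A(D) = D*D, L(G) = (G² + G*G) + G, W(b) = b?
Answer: 5390728/191 ≈ 28224.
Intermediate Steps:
L(G) = G + 2*G² (L(G) = (G² + G²) + G = 2*G² + G = G + 2*G²)
n(E) = 2*E/(163 + E) (n(E) = (E + E)/(E + 163) = (2*E)/(163 + E) = 2*E/(163 + E))
A(D) = D²
A(q) - n(L(-4)) = (-168)² - 2*(-4*(1 + 2*(-4)))/(163 - 4*(1 + 2*(-4))) = 28224 - 2*(-4*(1 - 8))/(163 - 4*(1 - 8)) = 28224 - 2*(-4*(-7))/(163 - 4*(-7)) = 28224 - 2*28/(163 + 28) = 28224 - 2*28/191 = 28224 - 1*56/191 = 28224 - 56/191 = 5390728/191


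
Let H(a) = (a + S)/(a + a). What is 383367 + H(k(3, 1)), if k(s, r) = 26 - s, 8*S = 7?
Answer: 141079247/368 ≈ 3.8337e+5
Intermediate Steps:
S = 7/8 (S = (1/8)*7 = 7/8 ≈ 0.87500)
H(a) = (7/8 + a)/(2*a) (H(a) = (a + 7/8)/(a + a) = (7/8 + a)/((2*a)) = (7/8 + a)*(1/(2*a)) = (7/8 + a)/(2*a))
383367 + H(k(3, 1)) = 383367 + (7 + 8*(26 - 1*3))/(16*(26 - 1*3)) = 383367 + (7 + 8*(26 - 3))/(16*(26 - 3)) = 383367 + (1/16)*(7 + 8*23)/23 = 383367 + (1/16)*(1/23)*(7 + 184) = 383367 + (1/16)*(1/23)*191 = 383367 + 191/368 = 141079247/368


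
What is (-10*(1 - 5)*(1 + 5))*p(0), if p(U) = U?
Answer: 0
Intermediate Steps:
(-10*(1 - 5)*(1 + 5))*p(0) = -10*(1 - 5)*(1 + 5)*0 = -(-40)*6*0 = -10*(-24)*0 = 240*0 = 0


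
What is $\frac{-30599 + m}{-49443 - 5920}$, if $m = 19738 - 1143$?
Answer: $\frac{12004}{55363} \approx 0.21682$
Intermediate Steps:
$m = 18595$
$\frac{-30599 + m}{-49443 - 5920} = \frac{-30599 + 18595}{-49443 - 5920} = - \frac{12004}{-55363} = \left(-12004\right) \left(- \frac{1}{55363}\right) = \frac{12004}{55363}$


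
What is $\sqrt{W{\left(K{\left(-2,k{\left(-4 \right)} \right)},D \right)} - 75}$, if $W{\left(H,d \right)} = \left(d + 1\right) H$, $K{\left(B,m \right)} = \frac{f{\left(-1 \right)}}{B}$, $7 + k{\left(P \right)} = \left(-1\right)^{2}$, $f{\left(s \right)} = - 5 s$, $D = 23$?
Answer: $3 i \sqrt{15} \approx 11.619 i$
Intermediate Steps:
$k{\left(P \right)} = -6$ ($k{\left(P \right)} = -7 + \left(-1\right)^{2} = -7 + 1 = -6$)
$K{\left(B,m \right)} = \frac{5}{B}$ ($K{\left(B,m \right)} = \frac{\left(-5\right) \left(-1\right)}{B} = \frac{5}{B}$)
$W{\left(H,d \right)} = H \left(1 + d\right)$ ($W{\left(H,d \right)} = \left(1 + d\right) H = H \left(1 + d\right)$)
$\sqrt{W{\left(K{\left(-2,k{\left(-4 \right)} \right)},D \right)} - 75} = \sqrt{\frac{5}{-2} \left(1 + 23\right) - 75} = \sqrt{5 \left(- \frac{1}{2}\right) 24 - 75} = \sqrt{\left(- \frac{5}{2}\right) 24 - 75} = \sqrt{-60 - 75} = \sqrt{-135} = 3 i \sqrt{15}$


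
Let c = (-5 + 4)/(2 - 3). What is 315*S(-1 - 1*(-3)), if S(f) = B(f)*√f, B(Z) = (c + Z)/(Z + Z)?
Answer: 945*√2/4 ≈ 334.11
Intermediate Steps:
c = 1 (c = -1/(-1) = -1*(-1) = 1)
B(Z) = (1 + Z)/(2*Z) (B(Z) = (1 + Z)/(Z + Z) = (1 + Z)/((2*Z)) = (1 + Z)*(1/(2*Z)) = (1 + Z)/(2*Z))
S(f) = (1 + f)/(2*√f) (S(f) = ((1 + f)/(2*f))*√f = (1 + f)/(2*√f))
315*S(-1 - 1*(-3)) = 315*((1 + (-1 - 1*(-3)))/(2*√(-1 - 1*(-3)))) = 315*((1 + (-1 + 3))/(2*√(-1 + 3))) = 315*((1 + 2)/(2*√2)) = 315*((½)*(√2/2)*3) = 315*(3*√2/4) = 945*√2/4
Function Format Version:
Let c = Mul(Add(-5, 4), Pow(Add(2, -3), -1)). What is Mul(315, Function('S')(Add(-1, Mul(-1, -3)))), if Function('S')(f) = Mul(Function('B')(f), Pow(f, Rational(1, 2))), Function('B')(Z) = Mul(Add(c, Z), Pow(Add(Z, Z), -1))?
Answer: Mul(Rational(945, 4), Pow(2, Rational(1, 2))) ≈ 334.11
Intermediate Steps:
c = 1 (c = Mul(-1, Pow(-1, -1)) = Mul(-1, -1) = 1)
Function('B')(Z) = Mul(Rational(1, 2), Pow(Z, -1), Add(1, Z)) (Function('B')(Z) = Mul(Add(1, Z), Pow(Add(Z, Z), -1)) = Mul(Add(1, Z), Pow(Mul(2, Z), -1)) = Mul(Add(1, Z), Mul(Rational(1, 2), Pow(Z, -1))) = Mul(Rational(1, 2), Pow(Z, -1), Add(1, Z)))
Function('S')(f) = Mul(Rational(1, 2), Pow(f, Rational(-1, 2)), Add(1, f)) (Function('S')(f) = Mul(Mul(Rational(1, 2), Pow(f, -1), Add(1, f)), Pow(f, Rational(1, 2))) = Mul(Rational(1, 2), Pow(f, Rational(-1, 2)), Add(1, f)))
Mul(315, Function('S')(Add(-1, Mul(-1, -3)))) = Mul(315, Mul(Rational(1, 2), Pow(Add(-1, Mul(-1, -3)), Rational(-1, 2)), Add(1, Add(-1, Mul(-1, -3))))) = Mul(315, Mul(Rational(1, 2), Pow(Add(-1, 3), Rational(-1, 2)), Add(1, Add(-1, 3)))) = Mul(315, Mul(Rational(1, 2), Pow(2, Rational(-1, 2)), Add(1, 2))) = Mul(315, Mul(Rational(1, 2), Mul(Rational(1, 2), Pow(2, Rational(1, 2))), 3)) = Mul(315, Mul(Rational(3, 4), Pow(2, Rational(1, 2)))) = Mul(Rational(945, 4), Pow(2, Rational(1, 2)))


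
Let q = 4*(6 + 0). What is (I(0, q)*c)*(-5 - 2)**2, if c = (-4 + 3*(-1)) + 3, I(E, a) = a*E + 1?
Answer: -196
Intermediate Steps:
q = 24 (q = 4*6 = 24)
I(E, a) = 1 + E*a (I(E, a) = E*a + 1 = 1 + E*a)
c = -4 (c = (-4 - 3) + 3 = -7 + 3 = -4)
(I(0, q)*c)*(-5 - 2)**2 = ((1 + 0*24)*(-4))*(-5 - 2)**2 = ((1 + 0)*(-4))*(-7)**2 = (1*(-4))*49 = -4*49 = -196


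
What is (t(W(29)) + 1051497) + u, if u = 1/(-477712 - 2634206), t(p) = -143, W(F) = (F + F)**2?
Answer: 3271727436971/3111918 ≈ 1.0514e+6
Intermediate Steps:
W(F) = 4*F**2 (W(F) = (2*F)**2 = 4*F**2)
u = -1/3111918 (u = 1/(-3111918) = -1/3111918 ≈ -3.2135e-7)
(t(W(29)) + 1051497) + u = (-143 + 1051497) - 1/3111918 = 1051354 - 1/3111918 = 3271727436971/3111918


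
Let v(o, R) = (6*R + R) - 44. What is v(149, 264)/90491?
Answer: 1804/90491 ≈ 0.019936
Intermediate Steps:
v(o, R) = -44 + 7*R (v(o, R) = 7*R - 44 = -44 + 7*R)
v(149, 264)/90491 = (-44 + 7*264)/90491 = (-44 + 1848)*(1/90491) = 1804*(1/90491) = 1804/90491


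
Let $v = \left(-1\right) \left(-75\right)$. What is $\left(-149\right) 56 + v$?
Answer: $-8269$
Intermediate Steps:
$v = 75$
$\left(-149\right) 56 + v = \left(-149\right) 56 + 75 = -8344 + 75 = -8269$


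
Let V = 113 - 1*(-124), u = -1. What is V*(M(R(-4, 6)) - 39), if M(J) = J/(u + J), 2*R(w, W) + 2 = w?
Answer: -36261/4 ≈ -9065.3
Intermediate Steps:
R(w, W) = -1 + w/2
V = 237 (V = 113 + 124 = 237)
M(J) = J/(-1 + J)
V*(M(R(-4, 6)) - 39) = 237*((-1 + (½)*(-4))/(-1 + (-1 + (½)*(-4))) - 39) = 237*((-1 - 2)/(-1 + (-1 - 2)) - 39) = 237*(-3/(-1 - 3) - 39) = 237*(-3/(-4) - 39) = 237*(-3*(-¼) - 39) = 237*(¾ - 39) = 237*(-153/4) = -36261/4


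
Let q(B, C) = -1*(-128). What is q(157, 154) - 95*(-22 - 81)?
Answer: 9913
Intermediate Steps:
q(B, C) = 128
q(157, 154) - 95*(-22 - 81) = 128 - 95*(-22 - 81) = 128 - 95*(-103) = 128 - 1*(-9785) = 128 + 9785 = 9913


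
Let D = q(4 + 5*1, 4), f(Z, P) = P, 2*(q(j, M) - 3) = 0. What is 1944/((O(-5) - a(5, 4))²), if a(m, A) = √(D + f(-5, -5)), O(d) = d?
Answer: 1944/(5 + I*√2)² ≈ 61.333 - 37.712*I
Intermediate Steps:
q(j, M) = 3 (q(j, M) = 3 + (½)*0 = 3 + 0 = 3)
D = 3
a(m, A) = I*√2 (a(m, A) = √(3 - 5) = √(-2) = I*√2)
1944/((O(-5) - a(5, 4))²) = 1944/((-5 - I*√2)²) = 1944/(-5 - I*√2)²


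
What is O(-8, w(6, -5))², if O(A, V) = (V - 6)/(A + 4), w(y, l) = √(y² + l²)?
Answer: (6 - √61)²/16 ≈ 0.20481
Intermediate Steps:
w(y, l) = √(l² + y²)
O(A, V) = (-6 + V)/(4 + A)
O(-8, w(6, -5))² = ((-6 + √((-5)² + 6²))/(4 - 8))² = ((-6 + √(25 + 36))/(-4))² = (-(-6 + √61)/4)² = (3/2 - √61/4)²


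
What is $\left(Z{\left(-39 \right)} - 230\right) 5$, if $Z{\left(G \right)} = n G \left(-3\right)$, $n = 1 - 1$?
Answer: $-1150$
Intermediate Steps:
$n = 0$
$Z{\left(G \right)} = 0$ ($Z{\left(G \right)} = 0 G \left(-3\right) = 0 \left(-3\right) = 0$)
$\left(Z{\left(-39 \right)} - 230\right) 5 = \left(0 - 230\right) 5 = \left(-230\right) 5 = -1150$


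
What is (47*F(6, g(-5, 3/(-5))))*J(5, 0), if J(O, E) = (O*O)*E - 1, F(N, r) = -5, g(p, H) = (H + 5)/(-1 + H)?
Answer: 235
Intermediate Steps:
g(p, H) = (5 + H)/(-1 + H)
J(O, E) = -1 + E*O² (J(O, E) = O²*E - 1 = E*O² - 1 = -1 + E*O²)
(47*F(6, g(-5, 3/(-5))))*J(5, 0) = (47*(-5))*(-1 + 0*5²) = -235*(-1 + 0*25) = -235*(-1 + 0) = -235*(-1) = 235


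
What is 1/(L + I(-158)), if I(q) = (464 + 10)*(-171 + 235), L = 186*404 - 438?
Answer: 1/105042 ≈ 9.5200e-6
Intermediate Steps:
L = 74706 (L = 75144 - 438 = 74706)
I(q) = 30336 (I(q) = 474*64 = 30336)
1/(L + I(-158)) = 1/(74706 + 30336) = 1/105042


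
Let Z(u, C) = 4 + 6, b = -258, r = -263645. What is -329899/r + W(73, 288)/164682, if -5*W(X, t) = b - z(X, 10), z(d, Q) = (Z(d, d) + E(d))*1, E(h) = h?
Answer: 54346407707/43417585890 ≈ 1.2517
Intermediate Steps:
Z(u, C) = 10
z(d, Q) = 10 + d (z(d, Q) = (10 + d)*1 = 10 + d)
W(X, t) = 268/5 + X/5 (W(X, t) = -(-258 - (10 + X))/5 = -(-258 + (-10 - X))/5 = -(-268 - X)/5 = 268/5 + X/5)
-329899/r + W(73, 288)/164682 = -329899/(-263645) + (268/5 + (⅕)*73)/164682 = -329899*(-1/263645) + (268/5 + 73/5)*(1/164682) = 329899/263645 + (341/5)*(1/164682) = 329899/263645 + 341/823410 = 54346407707/43417585890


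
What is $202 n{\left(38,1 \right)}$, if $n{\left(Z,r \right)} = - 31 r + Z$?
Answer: $1414$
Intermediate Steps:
$n{\left(Z,r \right)} = Z - 31 r$
$202 n{\left(38,1 \right)} = 202 \left(38 - 31\right) = 202 \cdot 7 = 1414$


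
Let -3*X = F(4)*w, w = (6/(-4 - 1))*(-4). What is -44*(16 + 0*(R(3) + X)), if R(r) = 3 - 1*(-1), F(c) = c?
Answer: -704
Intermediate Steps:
w = 24/5 (w = (6/(-5))*(-4) = -1/5*6*(-4) = -6/5*(-4) = 24/5 ≈ 4.8000)
R(r) = 4 (R(r) = 3 + 1 = 4)
X = -32/5 (X = -4*24/(3*5) = -1/3*96/5 = -32/5 ≈ -6.4000)
-44*(16 + 0*(R(3) + X)) = -44*(16 + 0*(4 - 32/5)) = -44*(16 + 0*(-12/5)) = -44*(16 + 0) = -44*16 = -704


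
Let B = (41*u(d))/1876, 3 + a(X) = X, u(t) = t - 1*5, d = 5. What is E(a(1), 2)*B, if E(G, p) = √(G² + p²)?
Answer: 0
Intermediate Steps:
u(t) = -5 + t (u(t) = t - 5 = -5 + t)
a(X) = -3 + X
B = 0 (B = (41*(-5 + 5))/1876 = (41*0)*(1/1876) = 0*(1/1876) = 0)
E(a(1), 2)*B = √((-3 + 1)² + 2²)*0 = √((-2)² + 4)*0 = √(4 + 4)*0 = √8*0 = (2*√2)*0 = 0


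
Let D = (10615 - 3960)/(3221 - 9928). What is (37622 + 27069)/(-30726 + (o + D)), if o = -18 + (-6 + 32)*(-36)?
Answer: -39443867/19316765 ≈ -2.0420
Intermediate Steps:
D = -6655/6707 (D = 6655/(-6707) = 6655*(-1/6707) = -6655/6707 ≈ -0.99225)
o = -954 (o = -18 + 26*(-36) = -18 - 936 = -954)
(37622 + 27069)/(-30726 + (o + D)) = (37622 + 27069)/(-30726 + (-954 - 6655/6707)) = 64691/(-30726 - 6405133/6707) = 64691/(-212484415/6707) = 64691*(-6707/212484415) = -39443867/19316765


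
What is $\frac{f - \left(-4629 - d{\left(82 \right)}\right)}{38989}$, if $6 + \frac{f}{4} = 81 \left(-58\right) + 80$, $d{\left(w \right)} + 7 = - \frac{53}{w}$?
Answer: $- \frac{1137721}{3197098} \approx -0.35586$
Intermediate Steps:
$d{\left(w \right)} = -7 - \frac{53}{w}$
$f = -18496$ ($f = -24 + 4 \left(81 \left(-58\right) + 80\right) = -24 + 4 \left(-4698 + 80\right) = -24 + 4 \left(-4618\right) = -24 - 18472 = -18496$)
$\frac{f - \left(-4629 - d{\left(82 \right)}\right)}{38989} = \frac{-18496 - \left(-4629 - \left(-7 - \frac{53}{82}\right)\right)}{38989} = \left(-18496 - \left(-4629 - \left(-7 - \frac{53}{82}\right)\right)\right) \frac{1}{38989} = \left(-18496 - \left(-4629 - - \frac{627}{82}\right)\right) \frac{1}{38989} = \left(-18496 - \left(-4629 + \frac{627}{82}\right)\right) \frac{1}{38989} = \left(-18496 - - \frac{378951}{82}\right) \frac{1}{38989} = \left(-18496 + \frac{378951}{82}\right) \frac{1}{38989} = \left(- \frac{1137721}{82}\right) \frac{1}{38989} = - \frac{1137721}{3197098}$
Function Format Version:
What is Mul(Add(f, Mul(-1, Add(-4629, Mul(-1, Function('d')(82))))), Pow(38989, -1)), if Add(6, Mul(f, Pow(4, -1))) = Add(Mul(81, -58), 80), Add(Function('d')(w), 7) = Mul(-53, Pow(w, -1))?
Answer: Rational(-1137721, 3197098) ≈ -0.35586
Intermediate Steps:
Function('d')(w) = Add(-7, Mul(-53, Pow(w, -1)))
f = -18496 (f = Add(-24, Mul(4, Add(Mul(81, -58), 80))) = Add(-24, Mul(4, Add(-4698, 80))) = Add(-24, Mul(4, -4618)) = Add(-24, -18472) = -18496)
Mul(Add(f, Mul(-1, Add(-4629, Mul(-1, Function('d')(82))))), Pow(38989, -1)) = Mul(Add(-18496, Mul(-1, Add(-4629, Mul(-1, Add(-7, Mul(-53, Pow(82, -1))))))), Pow(38989, -1)) = Mul(Add(-18496, Mul(-1, Add(-4629, Mul(-1, Add(-7, Mul(-53, Rational(1, 82))))))), Rational(1, 38989)) = Mul(Add(-18496, Mul(-1, Add(-4629, Mul(-1, Add(-7, Rational(-53, 82)))))), Rational(1, 38989)) = Mul(Add(-18496, Mul(-1, Add(-4629, Mul(-1, Rational(-627, 82))))), Rational(1, 38989)) = Mul(Add(-18496, Mul(-1, Add(-4629, Rational(627, 82)))), Rational(1, 38989)) = Mul(Add(-18496, Mul(-1, Rational(-378951, 82))), Rational(1, 38989)) = Mul(Add(-18496, Rational(378951, 82)), Rational(1, 38989)) = Mul(Rational(-1137721, 82), Rational(1, 38989)) = Rational(-1137721, 3197098)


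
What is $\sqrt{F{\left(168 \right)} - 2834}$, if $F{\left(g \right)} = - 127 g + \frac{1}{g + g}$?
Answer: $\frac{i \sqrt{170543499}}{84} \approx 155.47 i$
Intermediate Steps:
$F{\left(g \right)} = \frac{1}{2 g} - 127 g$ ($F{\left(g \right)} = - 127 g + \frac{1}{2 g} = \frac{1}{2 g} - 127 g$)
$\sqrt{F{\left(168 \right)} - 2834} = \sqrt{\left(\frac{1}{2 \cdot 168} - 21336\right) - 2834} = \sqrt{\left(\frac{1}{2} \cdot \frac{1}{168} - 21336\right) - 2834} = \sqrt{\left(\frac{1}{336} - 21336\right) - 2834} = \sqrt{- \frac{7168895}{336} - 2834} = \sqrt{- \frac{8121119}{336}} = \frac{i \sqrt{170543499}}{84}$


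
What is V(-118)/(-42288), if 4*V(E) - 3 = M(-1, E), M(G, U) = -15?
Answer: 1/14096 ≈ 7.0942e-5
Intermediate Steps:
V(E) = -3 (V(E) = 3/4 + (1/4)*(-15) = 3/4 - 15/4 = -3)
V(-118)/(-42288) = -3/(-42288) = -3*(-1/42288) = 1/14096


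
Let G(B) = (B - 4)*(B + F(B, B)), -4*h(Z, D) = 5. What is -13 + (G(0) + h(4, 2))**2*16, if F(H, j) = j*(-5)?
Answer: 12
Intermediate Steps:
h(Z, D) = -5/4 (h(Z, D) = -1/4*5 = -5/4)
F(H, j) = -5*j
G(B) = -4*B*(-4 + B) (G(B) = (B - 4)*(B - 5*B) = (-4 + B)*(-4*B) = -4*B*(-4 + B))
-13 + (G(0) + h(4, 2))**2*16 = -13 + (4*0*(4 - 1*0) - 5/4)**2*16 = -13 + (4*0*(4 + 0) - 5/4)**2*16 = -13 + (4*0*4 - 5/4)**2*16 = -13 + (0 - 5/4)**2*16 = -13 + (-5/4)**2*16 = -13 + (25/16)*16 = -13 + 25 = 12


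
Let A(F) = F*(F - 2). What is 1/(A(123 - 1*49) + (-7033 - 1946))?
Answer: -1/3651 ≈ -0.00027390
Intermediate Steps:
A(F) = F*(-2 + F)
1/(A(123 - 1*49) + (-7033 - 1946)) = 1/((123 - 1*49)*(-2 + (123 - 1*49)) + (-7033 - 1946)) = 1/((123 - 49)*(-2 + (123 - 49)) - 8979) = 1/(74*(-2 + 74) - 8979) = 1/(74*72 - 8979) = 1/(5328 - 8979) = 1/(-3651) = -1/3651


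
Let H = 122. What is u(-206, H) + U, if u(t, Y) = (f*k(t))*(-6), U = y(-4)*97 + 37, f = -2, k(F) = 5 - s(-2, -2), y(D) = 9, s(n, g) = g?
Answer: 994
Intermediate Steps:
k(F) = 7 (k(F) = 5 - 1*(-2) = 5 + 2 = 7)
U = 910 (U = 9*97 + 37 = 873 + 37 = 910)
u(t, Y) = 84 (u(t, Y) = -2*7*(-6) = -14*(-6) = 84)
u(-206, H) + U = 84 + 910 = 994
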